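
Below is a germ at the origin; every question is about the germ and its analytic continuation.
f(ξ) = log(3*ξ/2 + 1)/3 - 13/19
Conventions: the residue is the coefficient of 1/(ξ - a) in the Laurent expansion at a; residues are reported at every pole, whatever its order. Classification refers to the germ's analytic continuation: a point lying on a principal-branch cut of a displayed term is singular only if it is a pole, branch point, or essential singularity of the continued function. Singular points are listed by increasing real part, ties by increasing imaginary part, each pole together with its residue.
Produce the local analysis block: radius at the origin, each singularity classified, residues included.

Branch term (1/3)*log(1 - ξ/(-2/3)): its argument vanishes at ξ = -2/3, a logarithmic branch point, modulus 2/3.
The radius of convergence is the smallest modulus among the singular points: 2/3.

Radius of convergence at 0: 2/3.
At -2/3: a logarithmic branch point.


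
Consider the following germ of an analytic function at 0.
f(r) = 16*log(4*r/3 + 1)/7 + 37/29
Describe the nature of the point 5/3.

The point is a regular point.

There is no denominator, hence no pole anywhere.
Branch term log(1 - r/(-3/4)): argument at 5/3 is 29/9, nonzero, so 5/3 is not its branch point (a point on a principal cut is still regular for the continued germ).
So the germ continues analytically to 5/3.


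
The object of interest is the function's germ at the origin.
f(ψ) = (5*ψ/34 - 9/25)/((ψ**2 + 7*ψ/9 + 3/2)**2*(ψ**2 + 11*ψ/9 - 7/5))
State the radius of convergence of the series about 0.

The radius of convergence is -11/18 + (13/90)*sqrt(85).

Denominator factor (ψ**2 + 11*ψ/9 - 7/5): discriminant 2873/405, real irrational roots -11/18 + (13/90)*sqrt(85) and -11/18 - (13/90)*sqrt(85); poles of order 1, moduli -11/18 + (13/90)*sqrt(85) and 11/18 + (13/90)*sqrt(85).
Denominator factor (ψ**2 + 7*ψ/9 + 3/2)^2: discriminant -437/81, complex-conjugate roots (-7/18) + ((1/18)*sqrt(437))*i and (-7/18) - ((1/18)*sqrt(437))*i; poles of order 2, moduli (1/2)*sqrt(6) and (1/2)*sqrt(6).
The radius of convergence is the smallest modulus among the singular points: -11/18 + (13/90)*sqrt(85).


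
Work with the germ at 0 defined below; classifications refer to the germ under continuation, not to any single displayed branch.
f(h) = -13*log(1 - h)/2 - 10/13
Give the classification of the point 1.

The term (-13/2)*log(1 - h/(1)) has argument 1 - 1/(1) = 0 at 1: a logarithmic (infinitely-sheeted) branch point; the remaining terms are analytic or single-valued there.

The point is a logarithmic branch point.


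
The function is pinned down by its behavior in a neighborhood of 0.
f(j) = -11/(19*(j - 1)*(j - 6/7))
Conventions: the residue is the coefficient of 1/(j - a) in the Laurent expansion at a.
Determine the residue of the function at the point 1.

At the order-1 pole 1 set g(j) = (j - (1))*f(j) = -11/(19*(j - 6/7)).
Simple pole: residue = g(a) at a = 1, which is -77/19.

The residue is -77/19.


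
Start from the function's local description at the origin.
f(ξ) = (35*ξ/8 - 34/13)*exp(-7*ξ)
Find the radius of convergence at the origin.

The radius of convergence is infinite.

The factor exp(-7*ξ) is entire and contributes no finite singular point.
The polynomial part has no poles.
No finite singular points: the Taylor series at 0 converges everywhere.


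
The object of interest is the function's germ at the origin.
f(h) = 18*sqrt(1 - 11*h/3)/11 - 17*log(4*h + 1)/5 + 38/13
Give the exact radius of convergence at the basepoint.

The radius of convergence is 1/4.

Branch term (18/11)*sqrt(1 - h/(3/11)): its argument vanishes at h = 3/11, a square-root branch point, modulus 3/11.
Branch term (-17/5)*log(1 - h/(-1/4)): its argument vanishes at h = -1/4, a logarithmic branch point, modulus 1/4.
The radius of convergence is the smallest modulus among the singular points: 1/4.


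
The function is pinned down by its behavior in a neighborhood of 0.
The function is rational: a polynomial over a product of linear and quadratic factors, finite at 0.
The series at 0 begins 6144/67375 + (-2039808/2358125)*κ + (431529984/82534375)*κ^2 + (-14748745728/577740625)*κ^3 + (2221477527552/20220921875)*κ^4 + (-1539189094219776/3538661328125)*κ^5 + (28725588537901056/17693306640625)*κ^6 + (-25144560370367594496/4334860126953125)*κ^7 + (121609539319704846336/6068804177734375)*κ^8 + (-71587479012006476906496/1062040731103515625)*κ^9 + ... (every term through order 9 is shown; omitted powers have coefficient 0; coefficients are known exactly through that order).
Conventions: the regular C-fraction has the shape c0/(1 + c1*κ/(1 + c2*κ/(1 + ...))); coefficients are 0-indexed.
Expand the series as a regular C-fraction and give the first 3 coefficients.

Taylor coefficients (read off): a_0 = 6144/67375, a_1 = -2039808/2358125, a_2 = 431529984/82534375.
c0 = a_0 = 6144/67375. Peel one level at a time: if S = 1 + c*κ/S' with S'(0) = 1, then c is the κ-coefficient of S and S' = c*κ/(S - 1).
S_1 = c0/f = 1 + (332/35)*κ + (39988/1225)*κ^2 + ...; c1 = 332/35.
S_2 = c1*κ/(S_1 - 1) = 1 + (-9997/2905)*κ + ...; c2 = -9997/2905.

The regular C-fraction coefficients are [6144/67375, 332/35, -9997/2905].


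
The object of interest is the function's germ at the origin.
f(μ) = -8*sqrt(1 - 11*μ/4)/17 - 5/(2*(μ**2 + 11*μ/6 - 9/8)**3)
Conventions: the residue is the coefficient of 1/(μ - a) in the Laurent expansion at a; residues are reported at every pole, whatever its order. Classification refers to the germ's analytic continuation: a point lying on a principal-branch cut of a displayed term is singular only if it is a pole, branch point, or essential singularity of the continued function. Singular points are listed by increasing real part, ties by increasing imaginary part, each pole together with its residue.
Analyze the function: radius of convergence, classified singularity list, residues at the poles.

Denominator factor (μ**2 + 11*μ/6 - 9/8)^3: discriminant 283/36, real irrational roots -11/12 + (1/12)*sqrt(283) and -11/12 - (1/12)*sqrt(283); poles of order 3, moduli -11/12 + (1/12)*sqrt(283) and 11/12 + (1/12)*sqrt(283).
Branch term (-8/17)*sqrt(1 - μ/(4/11)): its argument vanishes at μ = 4/11, a square-root branch point, modulus 4/11.
The radius of convergence is the smallest modulus among the singular points: 4/11.
The branch term is analytic at -11/12 - (1/12)*sqrt(283) and contributes nothing to the residue; only the rational part matters.
The factor μ**2 + 11*μ/6 - 9/8 splits as (μ - a)(μ - a') with a = -11/12 - (1/12)*sqrt(283), a' = -11/12 + (1/12)*sqrt(283). At the order-3 pole a set g(μ) = (μ - a)^3*(rational part) = [-5/2] / (μ - a')^3.
Order-3 pole: residue = g''(a)/2; g''(-11/12 - (1/12)*sqrt(283)) = (233280/22665187)*sqrt(283), so the residue is (116640/22665187)*sqrt(283).
The branch term is analytic at -11/12 + (1/12)*sqrt(283) and contributes nothing to the residue; only the rational part matters.
The factor μ**2 + 11*μ/6 - 9/8 splits as (μ - a)(μ - a') with a = -11/12 + (1/12)*sqrt(283), a' = -11/12 - (1/12)*sqrt(283). At the order-3 pole a set g(μ) = (μ - a)^3*(rational part) = [-5/2] / (μ - a')^3.
Order-3 pole: residue = g''(a)/2; g''(-11/12 + (1/12)*sqrt(283)) = -(233280/22665187)*sqrt(283), so the residue is -(116640/22665187)*sqrt(283).
List the singular points by increasing real part (a conjugate pair: the negative imaginary part first).

Radius of convergence at 0: 4/11.
At -11/12 - (1/12)*sqrt(283): a pole of order 3; residue (116640/22665187)*sqrt(283).
At 4/11: an algebraic (square-root) branch point.
At -11/12 + (1/12)*sqrt(283): a pole of order 3; residue -(116640/22665187)*sqrt(283).


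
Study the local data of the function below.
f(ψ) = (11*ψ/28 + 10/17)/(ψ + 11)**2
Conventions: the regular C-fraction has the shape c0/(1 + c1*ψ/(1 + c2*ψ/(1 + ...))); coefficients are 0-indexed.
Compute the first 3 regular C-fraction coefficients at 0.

The regular C-fraction coefficients are [10/2057, -1497/3080, 3157729/4610760].

Taylor coefficients (expand at 0): a_0 = 10/2057, a_1 = 1497/633556, a_2 = -1637/3484558.
c0 = a_0 = 10/2057. Peel one level at a time: if S = 1 + c*ψ/S' with S'(0) = 1, then c is the ψ-coefficient of S and S' = c*ψ/(S - 1).
S_1 = c0/f = 1 + (-1497/3080)*ψ + (3157729/9486400)*ψ^2 + ...; c1 = -1497/3080.
S_2 = c1*ψ/(S_1 - 1) = 1 + (3157729/4610760)*ψ + ...; c2 = 3157729/4610760.


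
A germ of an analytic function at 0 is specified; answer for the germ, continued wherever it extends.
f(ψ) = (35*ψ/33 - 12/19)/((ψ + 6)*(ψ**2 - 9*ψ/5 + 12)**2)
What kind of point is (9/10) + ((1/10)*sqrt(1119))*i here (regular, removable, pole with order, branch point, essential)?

The denominator factor ψ**2 - 9*ψ/5 + 12 vanishes at (9/10) + ((1/10)*sqrt(1119))*i and appears to the power 2; the numerator there equals (135/418) + ((7/66)*sqrt(1119))*i, nonzero, and no other factor vanishes.
Hence a pole whose order is the multiplicity, 2.

The point is a pole of order 2.


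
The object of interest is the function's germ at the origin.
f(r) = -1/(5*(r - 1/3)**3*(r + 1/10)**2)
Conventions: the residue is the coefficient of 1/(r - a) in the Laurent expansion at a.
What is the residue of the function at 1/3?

At the order-3 pole 1/3 set g(r) = (r - (1/3))^3*f(r) = -1/(5*(r + 1/10)**2).
Order-3 pole: residue = g''(a)/2; g''(1/3) = -972000/28561, so the residue is -486000/28561.

The residue is -486000/28561.


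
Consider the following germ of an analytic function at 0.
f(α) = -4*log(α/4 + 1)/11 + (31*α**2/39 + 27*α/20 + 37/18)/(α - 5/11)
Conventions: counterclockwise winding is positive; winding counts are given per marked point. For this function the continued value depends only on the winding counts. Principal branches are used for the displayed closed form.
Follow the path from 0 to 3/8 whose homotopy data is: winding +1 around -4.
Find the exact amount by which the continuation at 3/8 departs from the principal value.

The rational part is single-valued and drops out of the difference; each branch term changes only by its own monodromy.
(-4/11)*log(1 - α/(-4)): each positive loop around -4 adds 2*pi*i to the log, so winding +1 contributes (-4/11)*(1)*2*pi*i = -(8/11)*pi*i.
Summing the contributions at α = 3/8 gives -(8/11)*pi*i.

Continued minus principal equals -(8/11)*pi*i.


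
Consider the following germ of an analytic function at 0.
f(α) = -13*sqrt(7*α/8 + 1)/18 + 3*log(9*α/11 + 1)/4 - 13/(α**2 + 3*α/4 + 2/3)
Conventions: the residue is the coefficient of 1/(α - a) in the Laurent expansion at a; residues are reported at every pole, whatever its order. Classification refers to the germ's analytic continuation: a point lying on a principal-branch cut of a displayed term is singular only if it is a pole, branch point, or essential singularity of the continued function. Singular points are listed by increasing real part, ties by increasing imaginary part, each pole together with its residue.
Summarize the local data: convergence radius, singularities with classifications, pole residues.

Denominator factor (α**2 + 3*α/4 + 2/3): discriminant -101/48, complex-conjugate roots (-3/8) + ((1/24)*sqrt(303))*i and (-3/8) - ((1/24)*sqrt(303))*i; poles of order 1, moduli (1/3)*sqrt(6) and (1/3)*sqrt(6).
Branch term (3/4)*log(1 - α/(-11/9)): its argument vanishes at α = -11/9, a logarithmic branch point, modulus 11/9.
Branch term (-13/18)*sqrt(1 - α/(-8/7)): its argument vanishes at α = -8/7, a square-root branch point, modulus 8/7.
The radius of convergence is the smallest modulus among the singular points: (1/3)*sqrt(6).
The branch terms are analytic at (-3/8) - ((1/24)*sqrt(303))*i and contribute nothing to the residue; only the rational part matters.
The factor α**2 + 3*α/4 + 2/3 splits as (α - a)(α - a') with a = (-3/8) - ((1/24)*sqrt(303))*i, a' = (-3/8) + ((1/24)*sqrt(303))*i. At the order-1 pole a set g(α) = (α - a)*(rational part) = [-13] / (α - a').
Simple pole: residue = g(a) at a = (-3/8) - ((1/24)*sqrt(303))*i, which is -((52/101)*sqrt(303))*i.
The branch terms are analytic at (-3/8) + ((1/24)*sqrt(303))*i and contribute nothing to the residue; only the rational part matters.
The factor α**2 + 3*α/4 + 2/3 splits as (α - a)(α - a') with a = (-3/8) + ((1/24)*sqrt(303))*i, a' = (-3/8) - ((1/24)*sqrt(303))*i. At the order-1 pole a set g(α) = (α - a)*(rational part) = [-13] / (α - a').
Simple pole: residue = g(a) at a = (-3/8) + ((1/24)*sqrt(303))*i, which is ((52/101)*sqrt(303))*i.
List the singular points by increasing real part (a conjugate pair: the negative imaginary part first).

Radius of convergence at 0: (1/3)*sqrt(6).
At -11/9: a logarithmic branch point.
At -8/7: an algebraic (square-root) branch point.
At (-3/8) - ((1/24)*sqrt(303))*i: a pole of order 1; residue -((52/101)*sqrt(303))*i.
At (-3/8) + ((1/24)*sqrt(303))*i: a pole of order 1; residue ((52/101)*sqrt(303))*i.


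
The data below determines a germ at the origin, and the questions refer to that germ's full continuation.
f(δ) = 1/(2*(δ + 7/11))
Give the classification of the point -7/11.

The denominator factor δ + 7/11 vanishes at -7/11 and appears to the power 1; the numerator there equals 1/2, nonzero, and no other factor vanishes.
Hence a pole whose order is the multiplicity, 1.

The point is a pole of order 1.


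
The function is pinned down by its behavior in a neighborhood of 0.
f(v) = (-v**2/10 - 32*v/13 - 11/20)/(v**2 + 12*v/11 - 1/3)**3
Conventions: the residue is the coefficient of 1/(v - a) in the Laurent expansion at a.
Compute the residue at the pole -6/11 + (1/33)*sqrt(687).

The residue is (886298259/49957394240)*sqrt(687).

The factor v**2 + 12*v/11 - 1/3 splits as (v - a)(v - a') with a = -6/11 + (1/33)*sqrt(687), a' = -6/11 - (1/33)*sqrt(687). At the order-3 pole a set g(v) = (v - a)^3*f(v) = [-v**2/10 - 32*v/13 - 11/20] / (v - a')^3.
Order-3 pole: residue = g''(a)/2; g''(-6/11 + (1/33)*sqrt(687)) = (886298259/24978697120)*sqrt(687), so the residue is (886298259/49957394240)*sqrt(687).


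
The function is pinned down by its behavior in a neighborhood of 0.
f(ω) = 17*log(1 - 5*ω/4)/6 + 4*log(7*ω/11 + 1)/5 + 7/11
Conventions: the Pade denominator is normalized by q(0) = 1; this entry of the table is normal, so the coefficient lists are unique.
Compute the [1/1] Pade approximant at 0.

The Pade approximant has numerator coefficients [7/11, -25654738/7265445]; denominator coefficients [1, -275941/352264].

Taylor coefficients needed (expand at 0): a_0 = 7/11, a_1 = -4003/1320, a_2 = -275941/116160.
Write the denominator as Q(ω) = 1 + q1*ω. Requiring Q*f - P = O(ω^3) with deg P <= 1 kills the coefficients of ω^2..ω^2 in Q*f:
  ω^2: a_2 + q1*a_1 = 0, i.e. -275941/116160 + (-4003/1320)*q1 = 0.
Solving this linear system: q1 = -275941/352264.
The numerator is Q*f truncated at degree 1: P0 = a_0 = 7/11; P1 = a_1 + q1*a_0 = -25654738/7265445.


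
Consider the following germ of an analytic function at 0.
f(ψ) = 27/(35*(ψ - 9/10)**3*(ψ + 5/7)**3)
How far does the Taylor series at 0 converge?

The radius of convergence is 5/7.

Denominator factor (ψ - 9/10)^3: pole of order 3 at 9/10, modulus 9/10.
Denominator factor (ψ + 5/7)^3: pole of order 3 at -5/7, modulus 5/7.
The radius of convergence is the smallest modulus among the singular points: 5/7.


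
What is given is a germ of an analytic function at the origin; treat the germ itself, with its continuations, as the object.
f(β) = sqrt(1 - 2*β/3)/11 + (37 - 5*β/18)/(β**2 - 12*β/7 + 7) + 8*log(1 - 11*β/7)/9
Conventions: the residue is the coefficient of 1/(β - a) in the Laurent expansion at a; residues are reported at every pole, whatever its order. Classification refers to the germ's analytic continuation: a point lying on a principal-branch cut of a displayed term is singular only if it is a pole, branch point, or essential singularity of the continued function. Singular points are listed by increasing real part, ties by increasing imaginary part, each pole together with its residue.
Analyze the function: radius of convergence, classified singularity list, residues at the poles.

Radius of convergence at 0: 7/11.
At 7/11: a logarithmic branch point.
At (6/7) - ((1/7)*sqrt(307))*i: a pole of order 1; residue (-5/36) + ((386/921)*sqrt(307))*i.
At (6/7) + ((1/7)*sqrt(307))*i: a pole of order 1; residue (-5/36) - ((386/921)*sqrt(307))*i.
At 3/2: an algebraic (square-root) branch point.

Denominator factor (β**2 - 12*β/7 + 7): discriminant -1228/49, complex-conjugate roots (6/7) + ((1/7)*sqrt(307))*i and (6/7) - ((1/7)*sqrt(307))*i; poles of order 1, moduli sqrt(7) and sqrt(7).
Branch term (8/9)*log(1 - β/(7/11)): its argument vanishes at β = 7/11, a logarithmic branch point, modulus 7/11.
Branch term (1/11)*sqrt(1 - β/(3/2)): its argument vanishes at β = 3/2, a square-root branch point, modulus 3/2.
The radius of convergence is the smallest modulus among the singular points: 7/11.
The branch terms are analytic at (6/7) - ((1/7)*sqrt(307))*i and contribute nothing to the residue; only the rational part matters.
The factor β**2 - 12*β/7 + 7 splits as (β - a)(β - a') with a = (6/7) - ((1/7)*sqrt(307))*i, a' = (6/7) + ((1/7)*sqrt(307))*i. At the order-1 pole a set g(β) = (β - a)*(rational part) = [37 - 5*β/18] / (β - a').
Simple pole: residue = g(a) at a = (6/7) - ((1/7)*sqrt(307))*i, which is (-5/36) + ((386/921)*sqrt(307))*i.
The branch terms are analytic at (6/7) + ((1/7)*sqrt(307))*i and contribute nothing to the residue; only the rational part matters.
The factor β**2 - 12*β/7 + 7 splits as (β - a)(β - a') with a = (6/7) + ((1/7)*sqrt(307))*i, a' = (6/7) - ((1/7)*sqrt(307))*i. At the order-1 pole a set g(β) = (β - a)*(rational part) = [37 - 5*β/18] / (β - a').
Simple pole: residue = g(a) at a = (6/7) + ((1/7)*sqrt(307))*i, which is (-5/36) - ((386/921)*sqrt(307))*i.
List the singular points by increasing real part (a conjugate pair: the negative imaginary part first).


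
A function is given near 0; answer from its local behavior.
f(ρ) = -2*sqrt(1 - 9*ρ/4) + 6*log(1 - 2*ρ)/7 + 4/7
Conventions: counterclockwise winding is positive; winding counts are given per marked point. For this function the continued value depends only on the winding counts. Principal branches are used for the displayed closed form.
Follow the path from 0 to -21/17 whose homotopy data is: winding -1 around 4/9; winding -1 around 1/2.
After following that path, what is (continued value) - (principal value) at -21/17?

The rational part is single-valued and drops out of the difference; each branch term changes only by its own monodromy.
(-2)*sqrt(1 - ρ/(4/9)): winding -1 is odd, the square root flips sign, contributing -2*(-2)*sqrt(1 - (-21/17)/(4/9)) = -2*(-2)*sqrt(257/68) = (2/17)*sqrt(4369).
(6/7)*log(1 - ρ/(1/2)): each positive loop around 1/2 adds 2*pi*i to the log, so winding -1 contributes (6/7)*(-1)*2*pi*i = -(12/7)*pi*i.
Summing the contributions at ρ = -21/17 gives ((2/17)*sqrt(4369)) - ((12/7)*pi)*i.

Continued minus principal equals ((2/17)*sqrt(4369)) - ((12/7)*pi)*i.


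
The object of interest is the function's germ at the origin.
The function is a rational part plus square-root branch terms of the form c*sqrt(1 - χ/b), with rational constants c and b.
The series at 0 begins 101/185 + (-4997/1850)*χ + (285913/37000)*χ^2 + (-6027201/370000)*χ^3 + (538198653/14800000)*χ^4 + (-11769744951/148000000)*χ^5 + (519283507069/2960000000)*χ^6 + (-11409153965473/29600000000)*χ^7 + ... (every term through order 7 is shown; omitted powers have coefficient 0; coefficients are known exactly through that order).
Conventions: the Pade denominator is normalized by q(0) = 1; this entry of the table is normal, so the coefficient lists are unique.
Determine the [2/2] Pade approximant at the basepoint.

The Pade approximant has numerator coefficients [101/185, -106953372047/61458276500, 16144937753/6644138000]; denominator coefficients [1, 584657583/332206900, -6617284863/6644138000].

Taylor coefficients needed (read off): a_0 = 101/185, a_1 = -4997/1850, a_2 = 285913/37000, a_3 = -6027201/370000, a_4 = 538198653/14800000.
Write the denominator as Q(χ) = 1 + q1*χ + q2*χ^2. Requiring Q*f - P = O(χ^5) with deg P <= 2 kills the coefficients of χ^3..χ^4 in Q*f:
  χ^3: a_3 + q1*a_2 + q2*a_1 = 0, i.e. -6027201/370000 + (285913/37000)*q1 + (-4997/1850)*q2 = 0.
  χ^4: a_4 + q1*a_3 + q2*a_2 = 0, i.e. 538198653/14800000 + (-6027201/370000)*q1 + (285913/37000)*q2 = 0.
Solving this linear system: q1 = 584657583/332206900, q2 = -6617284863/6644138000.
The numerator is Q*f truncated at degree 2: P0 = a_0 = 101/185; P1 = a_1 + q1*a_0 = -106953372047/61458276500; P2 = a_2 + q1*a_1 + q2*a_0 = 16144937753/6644138000.


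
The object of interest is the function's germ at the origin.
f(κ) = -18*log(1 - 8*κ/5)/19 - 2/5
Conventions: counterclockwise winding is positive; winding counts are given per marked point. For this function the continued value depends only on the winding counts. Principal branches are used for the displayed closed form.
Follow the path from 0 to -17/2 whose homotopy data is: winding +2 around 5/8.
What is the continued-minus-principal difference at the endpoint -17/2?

The rational part is single-valued and drops out of the difference; each branch term changes only by its own monodromy.
(-18/19)*log(1 - κ/(5/8)): each positive loop around 5/8 adds 2*pi*i to the log, so winding +2 contributes (-18/19)*(2)*2*pi*i = -(72/19)*pi*i.
Summing the contributions at κ = -17/2 gives -(72/19)*pi*i.

Continued minus principal equals -(72/19)*pi*i.


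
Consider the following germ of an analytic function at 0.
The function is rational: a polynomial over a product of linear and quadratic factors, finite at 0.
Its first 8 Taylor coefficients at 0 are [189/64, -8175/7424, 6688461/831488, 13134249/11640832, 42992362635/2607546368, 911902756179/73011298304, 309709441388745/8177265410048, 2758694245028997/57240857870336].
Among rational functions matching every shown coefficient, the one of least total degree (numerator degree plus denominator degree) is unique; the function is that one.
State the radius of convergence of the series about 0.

No rational of total degree below 5 reproduces all 8 coefficients; solving the [2/3] Pade equations on them gives f(v) = (-15*v**2/14 + 22*v/29 - 9/4)/((v - 7/12)*(v + 8/7)**2), whose expansion matches every shown term.
Denominator factor (v - 7/12): pole of order 1 at 7/12, modulus 7/12.
Denominator factor (v + 8/7)^2: pole of order 2 at -8/7, modulus 8/7.
The radius of convergence is the smallest modulus among the singular points: 7/12.

The radius of convergence is 7/12.


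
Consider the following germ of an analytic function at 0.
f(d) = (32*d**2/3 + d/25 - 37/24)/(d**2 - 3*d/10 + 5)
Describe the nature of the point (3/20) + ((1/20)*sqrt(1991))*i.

The denominator factor d**2 - 3*d/10 + 5 vanishes at (3/20) + ((1/20)*sqrt(1991))*i and appears to the power 1; the numerator there equals (-54389/1000) + ((81/500)*sqrt(1991))*i, nonzero, and no other factor vanishes.
Hence a pole whose order is the multiplicity, 1.

The point is a pole of order 1.


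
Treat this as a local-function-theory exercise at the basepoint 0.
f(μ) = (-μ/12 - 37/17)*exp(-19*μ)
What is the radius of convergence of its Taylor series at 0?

The factor exp(-19*μ) is entire and contributes no finite singular point.
The polynomial part has no poles.
No finite singular points: the Taylor series at 0 converges everywhere.

The radius of convergence is infinite.


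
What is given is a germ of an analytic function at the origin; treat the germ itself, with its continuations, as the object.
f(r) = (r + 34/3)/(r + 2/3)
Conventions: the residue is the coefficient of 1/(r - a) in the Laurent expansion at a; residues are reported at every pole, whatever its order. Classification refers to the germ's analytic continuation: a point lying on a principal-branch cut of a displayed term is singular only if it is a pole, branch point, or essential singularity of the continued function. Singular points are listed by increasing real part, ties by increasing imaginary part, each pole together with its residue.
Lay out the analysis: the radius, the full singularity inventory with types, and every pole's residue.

Radius of convergence at 0: 2/3.
At -2/3: a pole of order 1; residue 32/3.

Denominator factor (r + 2/3): pole of order 1 at -2/3, modulus 2/3.
The radius of convergence is the smallest modulus among the singular points: 2/3.
At the order-1 pole -2/3 set g(r) = (r - (-2/3))*f(r) = r + 34/3.
Simple pole: residue = g(a) at a = -2/3, which is 32/3.


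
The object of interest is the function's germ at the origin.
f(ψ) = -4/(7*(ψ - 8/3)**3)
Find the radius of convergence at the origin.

Denominator factor (ψ - 8/3)^3: pole of order 3 at 8/3, modulus 8/3.
The radius of convergence is the smallest modulus among the singular points: 8/3.

The radius of convergence is 8/3.


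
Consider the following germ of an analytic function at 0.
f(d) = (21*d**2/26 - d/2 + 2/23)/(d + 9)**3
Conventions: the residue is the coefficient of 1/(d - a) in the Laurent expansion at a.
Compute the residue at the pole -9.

The residue is 21/26.

At the order-3 pole -9 set g(d) = (d - (-9))^3*f(d) = 21*d**2/26 - d/2 + 2/23.
Order-3 pole: residue = g''(a)/2; g''(-9) = 21/13, so the residue is 21/26.


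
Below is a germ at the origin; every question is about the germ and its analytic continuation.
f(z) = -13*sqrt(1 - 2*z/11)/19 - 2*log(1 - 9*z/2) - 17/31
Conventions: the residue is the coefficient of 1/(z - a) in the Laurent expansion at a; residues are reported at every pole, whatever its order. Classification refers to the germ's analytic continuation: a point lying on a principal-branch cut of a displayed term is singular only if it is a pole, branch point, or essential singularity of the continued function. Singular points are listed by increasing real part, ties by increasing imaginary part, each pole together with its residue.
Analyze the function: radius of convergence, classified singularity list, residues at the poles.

Branch term (-2)*log(1 - z/(2/9)): its argument vanishes at z = 2/9, a logarithmic branch point, modulus 2/9.
Branch term (-13/19)*sqrt(1 - z/(11/2)): its argument vanishes at z = 11/2, a square-root branch point, modulus 11/2.
The radius of convergence is the smallest modulus among the singular points: 2/9.
List the singular points by increasing real part (a conjugate pair: the negative imaginary part first).

Radius of convergence at 0: 2/9.
At 2/9: a logarithmic branch point.
At 11/2: an algebraic (square-root) branch point.


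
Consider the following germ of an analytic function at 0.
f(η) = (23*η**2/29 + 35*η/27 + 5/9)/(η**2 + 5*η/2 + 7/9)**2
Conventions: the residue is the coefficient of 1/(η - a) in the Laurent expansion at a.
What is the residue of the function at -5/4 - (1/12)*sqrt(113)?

The residue is -(5612/370301)*sqrt(113).

The factor η**2 + 5*η/2 + 7/9 splits as (η - a)(η - a') with a = -5/4 - (1/12)*sqrt(113), a' = -5/4 + (1/12)*sqrt(113). At the order-2 pole a set g(η) = (η - a)^2*f(η) = [23*η**2/29 + 35*η/27 + 5/9] / (η - a')^2.
Order-2 pole: residue = g'(a); g'(-5/4 - (1/12)*sqrt(113)) = -(5612/370301)*sqrt(113), so the residue is -(5612/370301)*sqrt(113).


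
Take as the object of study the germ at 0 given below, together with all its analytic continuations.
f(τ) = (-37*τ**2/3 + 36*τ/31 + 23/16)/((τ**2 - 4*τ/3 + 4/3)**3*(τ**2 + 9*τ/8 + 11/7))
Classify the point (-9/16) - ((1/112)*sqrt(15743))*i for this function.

The point is a pole of order 1.

The denominator factor τ**2 + 9*τ/8 + 11/7 vanishes at (-9/16) - ((1/112)*sqrt(15743))*i and appears to the power 1; the numerator there equals (1029979/83328) - ((3729/27776)*sqrt(15743))*i, nonzero, and no other factor vanishes.
Hence a pole whose order is the multiplicity, 1.


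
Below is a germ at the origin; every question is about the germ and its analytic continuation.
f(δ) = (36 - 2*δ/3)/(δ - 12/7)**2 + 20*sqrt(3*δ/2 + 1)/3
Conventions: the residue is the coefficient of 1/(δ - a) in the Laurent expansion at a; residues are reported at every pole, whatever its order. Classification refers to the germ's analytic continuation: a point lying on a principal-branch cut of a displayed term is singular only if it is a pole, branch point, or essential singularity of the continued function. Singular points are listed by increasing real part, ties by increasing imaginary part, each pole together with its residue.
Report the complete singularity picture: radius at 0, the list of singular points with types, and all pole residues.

Denominator factor (δ - 12/7)^2: pole of order 2 at 12/7, modulus 12/7.
Branch term (20/3)*sqrt(1 - δ/(-2/3)): its argument vanishes at δ = -2/3, a square-root branch point, modulus 2/3.
The radius of convergence is the smallest modulus among the singular points: 2/3.
The branch term is analytic at 12/7 and contributes nothing to the residue; only the rational part matters.
At the order-2 pole 12/7 set g(δ) = (δ - (12/7))^2*(rational part) = 36 - 2*δ/3.
Order-2 pole: residue = g'(a); g'(12/7) = -2/3, so the residue is -2/3.
List the singular points by increasing real part (a conjugate pair: the negative imaginary part first).

Radius of convergence at 0: 2/3.
At -2/3: an algebraic (square-root) branch point.
At 12/7: a pole of order 2; residue -2/3.


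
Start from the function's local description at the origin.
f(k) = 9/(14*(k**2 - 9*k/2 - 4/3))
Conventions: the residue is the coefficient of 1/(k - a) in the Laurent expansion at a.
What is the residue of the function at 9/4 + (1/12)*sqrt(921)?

The factor k**2 - 9*k/2 - 4/3 splits as (k - a)(k - a') with a = 9/4 + (1/12)*sqrt(921), a' = 9/4 - (1/12)*sqrt(921). At the order-1 pole a set g(k) = (k - a)*f(k) = [9/14] / (k - a').
Simple pole: residue = g(a) at a = 9/4 + (1/12)*sqrt(921), which is (9/2149)*sqrt(921).

The residue is (9/2149)*sqrt(921).


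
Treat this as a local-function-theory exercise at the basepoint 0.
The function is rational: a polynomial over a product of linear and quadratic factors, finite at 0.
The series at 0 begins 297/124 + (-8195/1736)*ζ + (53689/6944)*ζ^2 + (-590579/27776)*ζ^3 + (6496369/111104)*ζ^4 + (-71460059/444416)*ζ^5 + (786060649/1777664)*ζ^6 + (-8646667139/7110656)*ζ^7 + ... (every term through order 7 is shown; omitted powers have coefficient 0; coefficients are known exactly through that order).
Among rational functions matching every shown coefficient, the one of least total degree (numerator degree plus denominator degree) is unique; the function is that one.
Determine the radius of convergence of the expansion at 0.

No rational of total degree below 3 reproduces all 8 coefficients; solving the [2/1] Pade equations on them gives f(ζ) = (-21*ζ**2/11 + 19*ζ/28 + 27/31)/(ζ + 4/11), whose expansion matches every shown term.
Denominator factor (ζ + 4/11): pole of order 1 at -4/11, modulus 4/11.
The radius of convergence is the smallest modulus among the singular points: 4/11.

The radius of convergence is 4/11.


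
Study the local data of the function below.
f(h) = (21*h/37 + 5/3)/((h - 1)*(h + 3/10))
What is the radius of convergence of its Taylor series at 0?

Denominator factor (h - 1): pole of order 1 at 1, modulus 1.
Denominator factor (h + 3/10): pole of order 1 at -3/10, modulus 3/10.
The radius of convergence is the smallest modulus among the singular points: 3/10.

The radius of convergence is 3/10.


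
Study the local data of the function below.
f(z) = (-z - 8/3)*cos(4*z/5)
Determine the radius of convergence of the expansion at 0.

The factor cos(4*z/5) is entire and contributes no finite singular point.
The polynomial part has no poles.
No finite singular points: the Taylor series at 0 converges everywhere.

The radius of convergence is infinite.


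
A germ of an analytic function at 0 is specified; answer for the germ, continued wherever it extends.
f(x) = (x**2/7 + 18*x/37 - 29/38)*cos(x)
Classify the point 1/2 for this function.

There is no denominator, hence no pole anywhere.
The factor cos(x) is entire.
So the germ continues analytically to 1/2.

The point is a regular point.


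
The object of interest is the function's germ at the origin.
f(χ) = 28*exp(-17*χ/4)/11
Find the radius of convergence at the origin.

The radius of convergence is infinite.

The factor exp(-17*χ/4) is entire and contributes no finite singular point.
The polynomial part has no poles.
No finite singular points: the Taylor series at 0 converges everywhere.


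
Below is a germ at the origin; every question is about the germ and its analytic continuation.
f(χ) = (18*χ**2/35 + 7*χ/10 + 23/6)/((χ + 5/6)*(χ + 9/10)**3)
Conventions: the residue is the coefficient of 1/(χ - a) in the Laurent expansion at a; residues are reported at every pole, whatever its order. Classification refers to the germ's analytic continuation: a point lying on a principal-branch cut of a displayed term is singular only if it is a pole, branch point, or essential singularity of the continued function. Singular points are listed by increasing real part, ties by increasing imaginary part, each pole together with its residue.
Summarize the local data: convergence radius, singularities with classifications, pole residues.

Radius of convergence at 0: 5/6.
At -9/10: a pole of order 3; residue -340875/28.
At -5/6: a pole of order 1; residue 340875/28.

Denominator factor (χ + 9/10)^3: pole of order 3 at -9/10, modulus 9/10.
Denominator factor (χ + 5/6): pole of order 1 at -5/6, modulus 5/6.
The radius of convergence is the smallest modulus among the singular points: 5/6.
At the order-3 pole -9/10 set g(χ) = (χ - (-9/10))^3*f(χ) = (18*χ**2/35 + 7*χ/10 + 23/6)/(χ + 5/6).
Order-3 pole: residue = g''(a)/2; g''(-9/10) = -340875/14, so the residue is -340875/28.
At the order-1 pole -5/6 set g(χ) = (χ - (-5/6))*f(χ) = (18*χ**2/35 + 7*χ/10 + 23/6)/(χ + 9/10)**3.
Simple pole: residue = g(a) at a = -5/6, which is 340875/28.
List the singular points by increasing real part (a conjugate pair: the negative imaginary part first).


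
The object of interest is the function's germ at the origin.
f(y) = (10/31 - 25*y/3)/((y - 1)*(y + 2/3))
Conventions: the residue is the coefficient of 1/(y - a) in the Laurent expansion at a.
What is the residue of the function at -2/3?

The residue is -328/93.

At the order-1 pole -2/3 set g(y) = (y - (-2/3))*f(y) = (10/31 - 25*y/3)/(y - 1).
Simple pole: residue = g(a) at a = -2/3, which is -328/93.


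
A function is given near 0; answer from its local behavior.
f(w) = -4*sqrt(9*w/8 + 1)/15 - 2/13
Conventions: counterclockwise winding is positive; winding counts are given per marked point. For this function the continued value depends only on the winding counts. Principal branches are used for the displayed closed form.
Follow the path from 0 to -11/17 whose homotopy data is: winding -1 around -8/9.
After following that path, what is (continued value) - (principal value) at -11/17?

The rational part is single-valued and drops out of the difference; each branch term changes only by its own monodromy.
(-4/15)*sqrt(1 - w/(-8/9)): winding -1 is odd, the square root flips sign, contributing -2*(-4/15)*sqrt(1 - (-11/17)/(-8/9)) = -2*(-4/15)*sqrt(37/136) = (2/255)*sqrt(1258).
Summing the contributions at w = -11/17 gives (2/255)*sqrt(1258).

Continued minus principal equals (2/255)*sqrt(1258).


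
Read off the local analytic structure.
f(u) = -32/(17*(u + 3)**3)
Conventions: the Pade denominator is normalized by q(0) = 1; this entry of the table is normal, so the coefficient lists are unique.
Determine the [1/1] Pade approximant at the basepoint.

Taylor coefficients needed (expand at 0): a_0 = -32/459, a_1 = 32/459, a_2 = -64/1377.
Write the denominator as Q(u) = 1 + q1*u. Requiring Q*f - P = O(u^3) with deg P <= 1 kills the coefficients of u^2..u^2 in Q*f:
  u^2: a_2 + q1*a_1 = 0, i.e. -64/1377 + (32/459)*q1 = 0.
Solving this linear system: q1 = 2/3.
The numerator is Q*f truncated at degree 1: P0 = a_0 = -32/459; P1 = a_1 + q1*a_0 = 32/1377.

The Pade approximant has numerator coefficients [-32/459, 32/1377]; denominator coefficients [1, 2/3].


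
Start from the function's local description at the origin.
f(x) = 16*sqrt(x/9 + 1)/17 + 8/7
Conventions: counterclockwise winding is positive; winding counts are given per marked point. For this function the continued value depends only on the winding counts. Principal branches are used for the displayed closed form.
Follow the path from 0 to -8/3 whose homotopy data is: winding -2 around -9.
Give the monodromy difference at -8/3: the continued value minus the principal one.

The rational part is single-valued and drops out of the difference; each branch term changes only by its own monodromy.
(16/17)*sqrt(1 - x/(-9)): winding -2 is even, the square root returns to the same sheet, contribution 0.
Summing the contributions at x = -8/3 gives 0.

Continued minus principal equals 0.


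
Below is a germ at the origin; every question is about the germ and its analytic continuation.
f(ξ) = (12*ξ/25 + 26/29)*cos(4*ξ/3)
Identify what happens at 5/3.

There is no denominator, hence no pole anywhere.
The factor cos(4*ξ/3) is entire.
So the germ continues analytically to 5/3.

The point is a regular point.


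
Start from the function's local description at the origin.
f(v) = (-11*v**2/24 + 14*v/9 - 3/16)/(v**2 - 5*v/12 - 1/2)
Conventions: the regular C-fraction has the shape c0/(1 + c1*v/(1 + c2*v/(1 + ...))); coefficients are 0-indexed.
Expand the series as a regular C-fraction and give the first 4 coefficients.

Taylor coefficients (expand at 0): a_0 = 3/8, a_1 = -493/144, a_2 = 3905/864, a_3 = -55021/5184.
c0 = a_0 = 3/8. Peel one level at a time: if S = 1 + c*v/S' with S'(0) = 1, then c is the v-coefficient of S and S' = c*v/(S - 1).
S_1 = c0/f = 1 + (493/54)*v + (51976/729)*v^2 + ...; c1 = 493/54.
S_2 = c1*v/(S_1 - 1) = 1 + (-103952/13311)*v + (-329898/243049)*v^2 + ...; c2 = -103952/13311.
S_3 = c2*v/(S_2 - 1) = 1 + (-4453623/25624168)*v + ...; c3 = -4453623/25624168.

The regular C-fraction coefficients are [3/8, 493/54, -103952/13311, -4453623/25624168].


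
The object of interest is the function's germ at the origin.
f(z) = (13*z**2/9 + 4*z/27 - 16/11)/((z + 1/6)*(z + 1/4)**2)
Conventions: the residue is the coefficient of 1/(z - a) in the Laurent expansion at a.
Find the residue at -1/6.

The residue is -20516/99.

At the order-1 pole -1/6 set g(z) = (z - (-1/6))*f(z) = (13*z**2/9 + 4*z/27 - 16/11)/(z + 1/4)**2.
Simple pole: residue = g(a) at a = -1/6, which is -20516/99.


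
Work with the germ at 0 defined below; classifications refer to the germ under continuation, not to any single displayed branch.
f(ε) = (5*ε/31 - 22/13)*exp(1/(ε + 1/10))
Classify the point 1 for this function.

The point is a regular point.

There is no denominator, hence no pole anywhere.
The essential point of exp(1/(ε - (-1/10))) is -1/10, not 1.
So the germ continues analytically to 1.


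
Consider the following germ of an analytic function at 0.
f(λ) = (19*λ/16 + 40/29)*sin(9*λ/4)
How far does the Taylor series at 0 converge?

The radius of convergence is infinite.

The factor sin(9*λ/4) is entire and contributes no finite singular point.
The polynomial part has no poles.
No finite singular points: the Taylor series at 0 converges everywhere.


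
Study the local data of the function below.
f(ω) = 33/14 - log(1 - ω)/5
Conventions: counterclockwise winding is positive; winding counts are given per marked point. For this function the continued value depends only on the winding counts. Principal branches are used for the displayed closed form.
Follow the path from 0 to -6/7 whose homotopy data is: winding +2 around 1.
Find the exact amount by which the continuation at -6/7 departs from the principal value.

Continued minus principal equals -(4/5)*pi*i.

The rational part is single-valued and drops out of the difference; each branch term changes only by its own monodromy.
(-1/5)*log(1 - ω/(1)): each positive loop around 1 adds 2*pi*i to the log, so winding +2 contributes (-1/5)*(2)*2*pi*i = -(4/5)*pi*i.
Summing the contributions at ω = -6/7 gives -(4/5)*pi*i.
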